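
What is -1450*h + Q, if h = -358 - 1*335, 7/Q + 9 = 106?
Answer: 97470457/97 ≈ 1.0049e+6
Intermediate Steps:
Q = 7/97 (Q = 7/(-9 + 106) = 7/97 ≈ 0.072165)
h = -693 (h = -358 - 335 = -693)
-1450*h + Q = -1450*(-693) + 7/97 = 1004850 + 7/97 = 97470457/97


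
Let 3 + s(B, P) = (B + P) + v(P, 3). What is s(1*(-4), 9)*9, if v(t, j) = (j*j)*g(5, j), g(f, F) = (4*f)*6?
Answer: 9738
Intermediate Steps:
g(f, F) = 24*f
v(t, j) = 120*j² (v(t, j) = (j*j)*(24*5) = j²*120 = 120*j²)
s(B, P) = 1077 + B + P (s(B, P) = -3 + ((B + P) + 120*3²) = -3 + ((B + P) + 120*9) = -3 + ((B + P) + 1080) = -3 + (1080 + B + P) = 1077 + B + P)
s(1*(-4), 9)*9 = (1077 + 1*(-4) + 9)*9 = (1077 - 4 + 9)*9 = 1082*9 = 9738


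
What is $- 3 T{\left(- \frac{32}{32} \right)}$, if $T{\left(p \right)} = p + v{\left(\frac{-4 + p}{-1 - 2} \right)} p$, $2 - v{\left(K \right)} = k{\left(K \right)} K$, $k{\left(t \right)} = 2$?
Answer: $-1$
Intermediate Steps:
$v{\left(K \right)} = 2 - 2 K$
$T{\left(p \right)} = p + p \left(- \frac{2}{3} + \frac{2 p}{3}\right)$ ($T{\left(p \right)} = p + \left(2 - 2 \frac{-4 + p}{-1 - 2}\right) p = p + \left(2 - 2 \frac{-4 + p}{-3}\right) p = p + \left(2 - 2 \left(-4 + p\right) \left(- \frac{1}{3}\right)\right) p = p + \left(2 - 2 \left(\frac{4}{3} - \frac{p}{3}\right)\right) p = p + \left(2 + \left(- \frac{8}{3} + \frac{2 p}{3}\right)\right) p = p + \left(- \frac{2}{3} + \frac{2 p}{3}\right) p = p + p \left(- \frac{2}{3} + \frac{2 p}{3}\right)$)
$- 3 T{\left(- \frac{32}{32} \right)} = - 3 \frac{- \frac{32}{32} \left(1 + 2 \left(- \frac{32}{32}\right)\right)}{3} = - 3 \frac{\left(-32\right) \frac{1}{32} \left(1 + 2 \left(\left(-32\right) \frac{1}{32}\right)\right)}{3} = - 3 \cdot \frac{1}{3} \left(-1\right) \left(1 + 2 \left(-1\right)\right) = - 3 \cdot \frac{1}{3} \left(-1\right) \left(1 - 2\right) = - 3 \cdot \frac{1}{3} \left(-1\right) \left(-1\right) = \left(-3\right) \frac{1}{3} = -1$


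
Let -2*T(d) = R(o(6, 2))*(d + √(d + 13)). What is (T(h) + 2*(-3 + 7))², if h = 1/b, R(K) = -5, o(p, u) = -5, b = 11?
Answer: 72361/484 + 5430*√11/121 ≈ 298.34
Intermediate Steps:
h = 1/11 ≈ 0.090909
T(d) = 5*d/2 + 5*√(13 + d)/2 (T(d) = -(-5)*(d + √(d + 13))/2 = -(-5)*(d + √(13 + d))/2 = -(-5*d - 5*√(13 + d))/2 = 5*d/2 + 5*√(13 + d)/2)
(T(h) + 2*(-3 + 7))² = (((5/2)*(1/11) + 5*√(13 + 1/11)/2) + 2*(-3 + 7))² = ((5/22 + 5*√(144/11)/2) + 2*4)² = ((5/22 + 5*(12*√11/11)/2) + 8)² = ((5/22 + 30*√11/11) + 8)² = (181/22 + 30*√11/11)²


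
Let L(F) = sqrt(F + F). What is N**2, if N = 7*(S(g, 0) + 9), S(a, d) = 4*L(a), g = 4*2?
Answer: 30625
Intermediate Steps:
g = 8
L(F) = sqrt(2)*sqrt(F) (L(F) = sqrt(2*F) = sqrt(2)*sqrt(F))
S(a, d) = 4*sqrt(2)*sqrt(a) (S(a, d) = 4*(sqrt(2)*sqrt(a)) = 4*sqrt(2)*sqrt(a))
N = 175 (N = 7*(4*sqrt(2)*sqrt(8) + 9) = 7*(4*sqrt(2)*(2*sqrt(2)) + 9) = 7*(16 + 9) = 7*25 = 175)
N**2 = 175**2 = 30625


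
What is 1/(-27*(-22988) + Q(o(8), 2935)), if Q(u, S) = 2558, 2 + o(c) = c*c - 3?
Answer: 1/623234 ≈ 1.6045e-6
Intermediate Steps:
o(c) = -5 + c**2 (o(c) = -2 + (c*c - 3) = -2 + (c**2 - 3) = -2 + (-3 + c**2) = -5 + c**2)
1/(-27*(-22988) + Q(o(8), 2935)) = 1/(-27*(-22988) + 2558) = 1/(620676 + 2558) = 1/623234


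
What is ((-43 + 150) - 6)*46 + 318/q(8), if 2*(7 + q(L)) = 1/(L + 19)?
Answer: 1734370/377 ≈ 4600.5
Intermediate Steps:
q(L) = -7 + 1/(2*(19 + L)) (q(L) = -7 + 1/(2*(L + 19)) = -7 + 1/(2*(19 + L)))
((-43 + 150) - 6)*46 + 318/q(8) = ((-43 + 150) - 6)*46 + 318/(((-265 - 14*8)/(2*(19 + 8)))) = (107 - 6)*46 + 318/(((½)*(-265 - 112)/27)) = 101*46 + 318/(((½)*(1/27)*(-377))) = 4646 + 318/(-377/54) = 4646 + 318*(-54/377) = 4646 - 17172/377 = 1734370/377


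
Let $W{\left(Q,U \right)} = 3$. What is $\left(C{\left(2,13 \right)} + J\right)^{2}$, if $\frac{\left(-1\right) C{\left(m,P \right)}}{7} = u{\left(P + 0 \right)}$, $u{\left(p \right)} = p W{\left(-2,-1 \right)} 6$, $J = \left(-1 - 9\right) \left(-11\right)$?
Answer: $2334784$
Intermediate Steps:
$J = 110$ ($J = \left(-10\right) \left(-11\right) = 110$)
$u{\left(p \right)} = 18 p$ ($u{\left(p \right)} = p 3 \cdot 6 = 3 p 6 = 18 p$)
$C{\left(m,P \right)} = - 126 P$ ($C{\left(m,P \right)} = - 7 \cdot 18 \left(P + 0\right) = - 7 \cdot 18 P = - 126 P$)
$\left(C{\left(2,13 \right)} + J\right)^{2} = \left(\left(-126\right) 13 + 110\right)^{2} = \left(-1638 + 110\right)^{2} = \left(-1528\right)^{2} = 2334784$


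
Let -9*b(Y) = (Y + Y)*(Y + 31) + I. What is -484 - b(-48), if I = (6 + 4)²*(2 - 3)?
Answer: -2824/9 ≈ -313.78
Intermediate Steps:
I = -100 (I = 10²*(-1) = 100*(-1) = -100)
b(Y) = 100/9 - 2*Y*(31 + Y)/9 (b(Y) = -((Y + Y)*(Y + 31) - 100)/9 = -((2*Y)*(31 + Y) - 100)/9 = -(2*Y*(31 + Y) - 100)/9 = -(-100 + 2*Y*(31 + Y))/9 = 100/9 - 2*Y*(31 + Y)/9)
-484 - b(-48) = -484 - (100/9 - 62/9*(-48) - 2/9*(-48)²) = -484 - (100/9 + 992/3 - 2/9*2304) = -484 - (100/9 + 992/3 - 512) = -484 - 1*(-1532/9) = -484 + 1532/9 = -2824/9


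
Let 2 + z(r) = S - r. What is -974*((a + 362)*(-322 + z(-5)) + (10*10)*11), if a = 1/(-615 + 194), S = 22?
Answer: 43635197078/421 ≈ 1.0365e+8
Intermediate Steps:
a = -1/421 (a = 1/(-421) = -1/421 ≈ -0.0023753)
z(r) = 20 - r (z(r) = -2 + (22 - r) = 20 - r)
-974*((a + 362)*(-322 + z(-5)) + (10*10)*11) = -974*((-1/421 + 362)*(-322 + (20 - 1*(-5))) + (10*10)*11) = -974*(152401*(-322 + (20 + 5))/421 + 100*11) = -974*(152401*(-322 + 25)/421 + 1100) = -974*((152401/421)*(-297) + 1100) = -974*(-45263097/421 + 1100) = -974*(-44799997/421) = 43635197078/421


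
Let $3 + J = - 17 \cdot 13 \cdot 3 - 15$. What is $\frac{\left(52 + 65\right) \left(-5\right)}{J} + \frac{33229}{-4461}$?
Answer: $- \frac{6673088}{1012647} \approx -6.5897$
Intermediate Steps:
$J = -681$ ($J = -3 - \left(15 + 17 \cdot 13 \cdot 3\right) = -3 - 678 = -681$)
$\frac{\left(52 + 65\right) \left(-5\right)}{J} + \frac{33229}{-4461} = \frac{\left(52 + 65\right) \left(-5\right)}{-681} + \frac{33229}{-4461} = 117 \left(-5\right) \left(- \frac{1}{681}\right) + 33229 \left(- \frac{1}{4461}\right) = \left(-585\right) \left(- \frac{1}{681}\right) - \frac{33229}{4461} = \frac{195}{227} - \frac{33229}{4461} = - \frac{6673088}{1012647}$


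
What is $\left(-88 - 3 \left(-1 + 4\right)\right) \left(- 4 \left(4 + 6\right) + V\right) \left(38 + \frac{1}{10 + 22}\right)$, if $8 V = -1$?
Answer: $\frac{37893729}{256} \approx 1.4802 \cdot 10^{5}$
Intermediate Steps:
$V = - \frac{1}{8}$ ($V = \frac{1}{8} \left(-1\right) = - \frac{1}{8} \approx -0.125$)
$\left(-88 - 3 \left(-1 + 4\right)\right) \left(- 4 \left(4 + 6\right) + V\right) \left(38 + \frac{1}{10 + 22}\right) = \left(-88 - 3 \left(-1 + 4\right)\right) \left(- 4 \left(4 + 6\right) - \frac{1}{8}\right) \left(38 + \frac{1}{10 + 22}\right) = \left(-88 - 9\right) \left(\left(-4\right) 10 - \frac{1}{8}\right) \left(38 + \frac{1}{32}\right) = \left(-88 - 9\right) \left(-40 - \frac{1}{8}\right) \left(38 + \frac{1}{32}\right) = - 97 \left(\left(- \frac{321}{8}\right) \frac{1217}{32}\right) = \left(-97\right) \left(- \frac{390657}{256}\right) = \frac{37893729}{256}$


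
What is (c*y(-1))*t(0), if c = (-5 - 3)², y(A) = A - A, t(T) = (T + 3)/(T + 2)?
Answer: 0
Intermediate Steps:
t(T) = (3 + T)/(2 + T)
y(A) = 0
c = 64 (c = (-8)² = 64)
(c*y(-1))*t(0) = (64*0)*((3 + 0)/(2 + 0)) = 0*(3/2) = 0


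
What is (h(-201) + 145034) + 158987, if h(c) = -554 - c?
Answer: 303668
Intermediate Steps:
(h(-201) + 145034) + 158987 = ((-554 - 1*(-201)) + 145034) + 158987 = ((-554 + 201) + 145034) + 158987 = (-353 + 145034) + 158987 = 144681 + 158987 = 303668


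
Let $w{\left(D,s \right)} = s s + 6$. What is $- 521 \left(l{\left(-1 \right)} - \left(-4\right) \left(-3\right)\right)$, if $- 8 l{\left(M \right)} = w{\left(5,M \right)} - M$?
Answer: $6773$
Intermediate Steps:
$w{\left(D,s \right)} = 6 + s^{2}$ ($w{\left(D,s \right)} = s^{2} + 6 = 6 + s^{2}$)
$l{\left(M \right)} = - \frac{3}{4} - \frac{M^{2}}{8} + \frac{M}{8}$ ($l{\left(M \right)} = - \frac{\left(6 + M^{2}\right) - M}{8} = - \frac{6 + M^{2} - M}{8} = - \frac{3}{4} - \frac{M^{2}}{8} + \frac{M}{8}$)
$- 521 \left(l{\left(-1 \right)} - \left(-4\right) \left(-3\right)\right) = - 521 \left(\left(- \frac{3}{4} - \frac{\left(-1\right)^{2}}{8} + \frac{1}{8} \left(-1\right)\right) - \left(-4\right) \left(-3\right)\right) = - 521 \left(\left(- \frac{3}{4} - \frac{1}{8} - \frac{1}{8}\right) - 12\right) = - 521 \left(-1 - 12\right) = \left(-521\right) \left(-13\right) = 6773$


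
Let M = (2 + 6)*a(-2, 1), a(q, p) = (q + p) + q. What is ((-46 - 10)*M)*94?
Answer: 126336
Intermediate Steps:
a(q, p) = p + 2*q (a(q, p) = (p + q) + q = p + 2*q)
M = -24 (M = (2 + 6)*(1 + 2*(-2)) = 8*(1 - 4) = 8*(-3) = -24)
((-46 - 10)*M)*94 = ((-46 - 10)*(-24))*94 = -56*(-24)*94 = 1344*94 = 126336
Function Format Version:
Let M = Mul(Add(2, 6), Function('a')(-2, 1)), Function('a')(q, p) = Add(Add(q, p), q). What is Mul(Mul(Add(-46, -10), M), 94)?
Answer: 126336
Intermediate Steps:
Function('a')(q, p) = Add(p, Mul(2, q)) (Function('a')(q, p) = Add(Add(p, q), q) = Add(p, Mul(2, q)))
M = -24 (M = Mul(Add(2, 6), Add(1, Mul(2, -2))) = Mul(8, Add(1, -4)) = Mul(8, -3) = -24)
Mul(Mul(Add(-46, -10), M), 94) = Mul(Mul(Add(-46, -10), -24), 94) = Mul(Mul(-56, -24), 94) = Mul(1344, 94) = 126336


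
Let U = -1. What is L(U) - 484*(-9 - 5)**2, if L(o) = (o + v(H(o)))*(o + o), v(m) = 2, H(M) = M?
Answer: -94866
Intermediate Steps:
L(o) = 2*o*(2 + o) (L(o) = (o + 2)*(o + o) = (2 + o)*(2*o) = 2*o*(2 + o))
L(U) - 484*(-9 - 5)**2 = 2*(-1)*(2 - 1) - 484*(-9 - 5)**2 = 2*(-1)*1 - 484*(-14)**2 = -2 - 484*196 = -2 - 94864 = -94866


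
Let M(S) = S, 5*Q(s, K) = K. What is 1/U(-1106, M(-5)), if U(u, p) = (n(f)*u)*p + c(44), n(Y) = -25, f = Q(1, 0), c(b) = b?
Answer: -1/138206 ≈ -7.2356e-6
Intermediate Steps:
Q(s, K) = K/5
f = 0 (f = (⅕)*0 = 0)
U(u, p) = 44 - 25*p*u (U(u, p) = (-25*u)*p + 44 = -25*p*u + 44 = 44 - 25*p*u)
1/U(-1106, M(-5)) = 1/(44 - 25*(-5)*(-1106)) = 1/(44 - 138250) = 1/(-138206) = -1/138206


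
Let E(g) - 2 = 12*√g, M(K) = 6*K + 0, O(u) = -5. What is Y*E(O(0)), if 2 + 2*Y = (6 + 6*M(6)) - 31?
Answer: 189 + 1134*I*√5 ≈ 189.0 + 2535.7*I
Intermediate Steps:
M(K) = 6*K
E(g) = 2 + 12*√g
Y = 189/2 (Y = -1 + ((6 + 6*(6*6)) - 31)/2 = -1 + ((6 + 6*36) - 31)/2 = -1 + ((6 + 216) - 31)/2 = -1 + (222 - 31)/2 = -1 + (½)*191 = -1 + 191/2 = 189/2 ≈ 94.500)
Y*E(O(0)) = 189*(2 + 12*√(-5))/2 = 189*(2 + 12*(I*√5))/2 = 189*(2 + 12*I*√5)/2 = 189 + 1134*I*√5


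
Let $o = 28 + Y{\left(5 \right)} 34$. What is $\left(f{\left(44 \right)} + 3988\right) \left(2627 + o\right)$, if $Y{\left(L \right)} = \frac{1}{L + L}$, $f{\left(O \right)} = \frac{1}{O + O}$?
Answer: $\frac{233238047}{22} \approx 1.0602 \cdot 10^{7}$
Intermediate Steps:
$f{\left(O \right)} = \frac{1}{2 O}$
$Y{\left(L \right)} = \frac{1}{2 L}$
$o = \frac{157}{5}$ ($o = 28 + \frac{1}{2 \cdot 5} \cdot 34 = 28 + \frac{1}{2} \cdot \frac{1}{5} \cdot 34 = 28 + \frac{1}{10} \cdot 34 = 28 + \frac{17}{5} = \frac{157}{5} \approx 31.4$)
$\left(f{\left(44 \right)} + 3988\right) \left(2627 + o\right) = \left(\frac{1}{2 \cdot 44} + 3988\right) \left(2627 + \frac{157}{5}\right) = \left(\frac{1}{2} \cdot \frac{1}{44} + 3988\right) \frac{13292}{5} = \left(\frac{1}{88} + 3988\right) \frac{13292}{5} = \frac{350945}{88} \cdot \frac{13292}{5} = \frac{233238047}{22}$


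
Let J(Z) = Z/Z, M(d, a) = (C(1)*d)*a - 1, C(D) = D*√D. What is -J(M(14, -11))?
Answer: -1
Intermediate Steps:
C(D) = D^(3/2)
M(d, a) = -1 + a*d (M(d, a) = (1^(3/2)*d)*a - 1 = (1*d)*a - 1 = d*a - 1 = a*d - 1 = -1 + a*d)
J(Z) = 1
-J(M(14, -11)) = -1*1 = -1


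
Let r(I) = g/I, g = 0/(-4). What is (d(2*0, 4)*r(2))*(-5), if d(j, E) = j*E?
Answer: 0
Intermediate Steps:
g = 0 (g = 0*(-¼) = 0)
d(j, E) = E*j
r(I) = 0 (r(I) = 0/I = 0)
(d(2*0, 4)*r(2))*(-5) = ((4*(2*0))*0)*(-5) = ((4*0)*0)*(-5) = (0*0)*(-5) = 0*(-5) = 0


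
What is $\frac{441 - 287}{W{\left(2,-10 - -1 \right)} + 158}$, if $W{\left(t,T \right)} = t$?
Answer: $\frac{77}{80} \approx 0.9625$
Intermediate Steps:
$\frac{441 - 287}{W{\left(2,-10 - -1 \right)} + 158} = \frac{441 - 287}{2 + 158} = \frac{154}{160} = 154 \cdot \frac{1}{160} = \frac{77}{80}$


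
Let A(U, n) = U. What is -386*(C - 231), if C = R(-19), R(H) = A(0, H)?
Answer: 89166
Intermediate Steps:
R(H) = 0
C = 0
-386*(C - 231) = -386*(0 - 231) = -386*(-231) = 89166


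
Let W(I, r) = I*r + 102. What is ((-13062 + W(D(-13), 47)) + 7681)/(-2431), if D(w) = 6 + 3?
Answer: 4856/2431 ≈ 1.9975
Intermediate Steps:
D(w) = 9
W(I, r) = 102 + I*r
((-13062 + W(D(-13), 47)) + 7681)/(-2431) = ((-13062 + (102 + 9*47)) + 7681)/(-2431) = ((-13062 + (102 + 423)) + 7681)*(-1/2431) = ((-13062 + 525) + 7681)*(-1/2431) = (-12537 + 7681)*(-1/2431) = -4856*(-1/2431) = 4856/2431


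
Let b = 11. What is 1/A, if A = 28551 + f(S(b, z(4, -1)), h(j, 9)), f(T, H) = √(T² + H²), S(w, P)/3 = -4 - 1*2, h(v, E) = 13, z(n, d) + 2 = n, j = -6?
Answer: 28551/815159108 - √493/815159108 ≈ 3.4998e-5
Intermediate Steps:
z(n, d) = -2 + n
S(w, P) = -18 (S(w, P) = 3*(-4 - 1*2) = 3*(-4 - 2) = 3*(-6) = -18)
f(T, H) = √(H² + T²)
A = 28551 + √493 (A = 28551 + √(13² + (-18)²) = 28551 + √(169 + 324) = 28551 + √493 ≈ 28573.)
1/A = 1/(28551 + √493)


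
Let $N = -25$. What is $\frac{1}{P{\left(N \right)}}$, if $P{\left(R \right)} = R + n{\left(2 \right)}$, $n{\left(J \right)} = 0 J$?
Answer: $- \frac{1}{25} \approx -0.04$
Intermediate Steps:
$n{\left(J \right)} = 0$
$P{\left(R \right)} = R$ ($P{\left(R \right)} = R + 0 = R$)
$\frac{1}{P{\left(N \right)}} = \frac{1}{-25} = - \frac{1}{25}$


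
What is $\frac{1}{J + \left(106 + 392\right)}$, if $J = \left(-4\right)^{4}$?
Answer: $\frac{1}{754} \approx 0.0013263$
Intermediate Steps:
$J = 256$
$\frac{1}{J + \left(106 + 392\right)} = \frac{1}{256 + \left(106 + 392\right)} = \frac{1}{256 + 498} = \frac{1}{754}$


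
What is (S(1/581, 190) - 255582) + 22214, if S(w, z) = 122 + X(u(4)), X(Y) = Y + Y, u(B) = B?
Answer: -233238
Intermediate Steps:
X(Y) = 2*Y
S(w, z) = 130 (S(w, z) = 122 + 2*4 = 122 + 8 = 130)
(S(1/581, 190) - 255582) + 22214 = (130 - 255582) + 22214 = -255452 + 22214 = -233238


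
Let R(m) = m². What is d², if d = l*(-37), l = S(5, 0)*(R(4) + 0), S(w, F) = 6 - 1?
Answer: 8761600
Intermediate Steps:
S(w, F) = 5
l = 80 (l = 5*(4² + 0) = 5*(16 + 0) = 5*16 = 80)
d = -2960 (d = 80*(-37) = -2960)
d² = (-2960)² = 8761600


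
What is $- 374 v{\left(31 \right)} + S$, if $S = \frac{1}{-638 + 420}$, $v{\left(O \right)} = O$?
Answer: $- \frac{2527493}{218} \approx -11594.0$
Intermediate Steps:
$S = - \frac{1}{218}$ ($S = \frac{1}{-218} = - \frac{1}{218} \approx -0.0045872$)
$- 374 v{\left(31 \right)} + S = \left(-374\right) 31 - \frac{1}{218} = -11594 - \frac{1}{218} = - \frac{2527493}{218}$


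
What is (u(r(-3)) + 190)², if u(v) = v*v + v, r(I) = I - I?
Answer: 36100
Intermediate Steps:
r(I) = 0
u(v) = v + v² (u(v) = v² + v = v + v²)
(u(r(-3)) + 190)² = (0*(1 + 0) + 190)² = (0*1 + 190)² = (0 + 190)² = 190² = 36100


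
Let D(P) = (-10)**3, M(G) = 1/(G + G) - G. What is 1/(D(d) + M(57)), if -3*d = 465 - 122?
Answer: -114/120497 ≈ -0.00094608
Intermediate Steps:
d = -343/3 (d = -(465 - 122)/3 = -1/3*343 = -343/3 ≈ -114.33)
M(G) = 1/(2*G) - G
D(P) = -1000
1/(D(d) + M(57)) = 1/(-1000 + ((1/2)/57 - 1*57)) = 1/(-1000 + ((1/2)*(1/57) - 57)) = 1/(-1000 + (1/114 - 57)) = 1/(-1000 - 6497/114) = 1/(-120497/114) = -114/120497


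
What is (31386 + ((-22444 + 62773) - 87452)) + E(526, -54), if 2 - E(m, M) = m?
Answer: -16261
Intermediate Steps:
E(m, M) = 2 - m
(31386 + ((-22444 + 62773) - 87452)) + E(526, -54) = (31386 + ((-22444 + 62773) - 87452)) + (2 - 1*526) = (31386 + (40329 - 87452)) + (2 - 526) = (31386 - 47123) - 524 = -15737 - 524 = -16261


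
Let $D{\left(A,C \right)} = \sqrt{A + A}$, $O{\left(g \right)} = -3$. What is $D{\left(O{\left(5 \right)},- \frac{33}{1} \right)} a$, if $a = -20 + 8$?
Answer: $- 12 i \sqrt{6} \approx - 29.394 i$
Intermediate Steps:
$D{\left(A,C \right)} = \sqrt{2} \sqrt{A}$ ($D{\left(A,C \right)} = \sqrt{2 A} = \sqrt{2} \sqrt{A}$)
$a = -12$
$D{\left(O{\left(5 \right)},- \frac{33}{1} \right)} a = \sqrt{2} \sqrt{-3} \left(-12\right) = \sqrt{2} i \sqrt{3} \left(-12\right) = i \sqrt{6} \left(-12\right) = - 12 i \sqrt{6}$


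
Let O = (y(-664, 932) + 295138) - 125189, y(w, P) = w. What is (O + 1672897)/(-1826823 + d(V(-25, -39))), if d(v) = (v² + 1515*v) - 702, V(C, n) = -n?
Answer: -1842182/1766919 ≈ -1.0426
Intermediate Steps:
d(v) = -702 + v² + 1515*v
O = 169285 (O = (-664 + 295138) - 125189 = 294474 - 125189 = 169285)
(O + 1672897)/(-1826823 + d(V(-25, -39))) = (169285 + 1672897)/(-1826823 + (-702 + (-1*(-39))² + 1515*(-1*(-39)))) = 1842182/(-1826823 + (-702 + 39² + 1515*39)) = 1842182/(-1826823 + (-702 + 1521 + 59085)) = 1842182/(-1826823 + 59904) = 1842182/(-1766919) = 1842182*(-1/1766919) = -1842182/1766919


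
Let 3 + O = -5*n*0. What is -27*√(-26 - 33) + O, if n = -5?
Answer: -3 - 27*I*√59 ≈ -3.0 - 207.39*I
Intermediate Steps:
O = -3 (O = -3 - 5*(-5)*0 = -3 + 25*0 = -3 + 0 = -3)
-27*√(-26 - 33) + O = -27*√(-26 - 33) - 3 = -27*I*√59 - 3 = -3 - 27*I*√59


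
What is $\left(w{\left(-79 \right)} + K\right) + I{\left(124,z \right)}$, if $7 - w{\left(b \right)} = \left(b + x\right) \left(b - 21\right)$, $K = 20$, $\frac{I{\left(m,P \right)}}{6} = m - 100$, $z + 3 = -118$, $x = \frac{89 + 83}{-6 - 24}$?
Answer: $- \frac{24907}{3} \approx -8302.3$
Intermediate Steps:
$x = - \frac{86}{15}$ ($x = \frac{172}{-30} = 172 \left(- \frac{1}{30}\right) = - \frac{86}{15} \approx -5.7333$)
$z = -121$ ($z = -3 - 118 = -121$)
$I{\left(m,P \right)} = -600 + 6 m$ ($I{\left(m,P \right)} = 6 \left(m - 100\right) = 6 \left(-100 + m\right) = -600 + 6 m$)
$w{\left(b \right)} = 7 - \left(-21 + b\right) \left(- \frac{86}{15} + b\right)$ ($w{\left(b \right)} = 7 - \left(b - \frac{86}{15}\right) \left(b - 21\right) = 7 - \left(- \frac{86}{15} + b\right) \left(-21 + b\right) = 7 - \left(-21 + b\right) \left(- \frac{86}{15} + b\right)$)
$\left(w{\left(-79 \right)} + K\right) + I{\left(124,z \right)} = \left(\left(- \frac{567}{5} - \left(-79\right)^{2} + \frac{401}{15} \left(-79\right)\right) + 20\right) + \left(-600 + 6 \cdot 124\right) = \left(\left(- \frac{567}{5} - 6241 - \frac{31679}{15}\right) + 20\right) + \left(-600 + 744\right) = \left(\left(- \frac{567}{5} - 6241 - \frac{31679}{15}\right) + 20\right) + 144 = \left(- \frac{25399}{3} + 20\right) + 144 = - \frac{25339}{3} + 144 = - \frac{24907}{3}$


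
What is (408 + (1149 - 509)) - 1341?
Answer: -293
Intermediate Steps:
(408 + (1149 - 509)) - 1341 = (408 + 640) - 1341 = 1048 - 1341 = -293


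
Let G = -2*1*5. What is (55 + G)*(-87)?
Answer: -3915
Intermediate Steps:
G = -10 (G = -2*5 = -10)
(55 + G)*(-87) = (55 - 10)*(-87) = 45*(-87) = -3915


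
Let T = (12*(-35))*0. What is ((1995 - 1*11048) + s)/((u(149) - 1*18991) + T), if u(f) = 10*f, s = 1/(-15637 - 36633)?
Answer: 473200311/914777270 ≈ 0.51728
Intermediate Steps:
s = -1/52270 (s = 1/(-52270) = -1/52270 ≈ -1.9131e-5)
T = 0 (T = -420*0 = 0)
((1995 - 1*11048) + s)/((u(149) - 1*18991) + T) = ((1995 - 1*11048) - 1/52270)/((10*149 - 1*18991) + 0) = ((1995 - 11048) - 1/52270)/((1490 - 18991) + 0) = (-9053 - 1/52270)/(-17501 + 0) = -473200311/52270/(-17501) = -473200311/52270*(-1/17501) = 473200311/914777270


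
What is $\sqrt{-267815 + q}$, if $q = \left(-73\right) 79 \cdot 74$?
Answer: $i \sqrt{694573} \approx 833.41 i$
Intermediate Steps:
$q = -426758$ ($q = \left(-5767\right) 74 = -426758$)
$\sqrt{-267815 + q} = \sqrt{-267815 - 426758} = \sqrt{-694573} = i \sqrt{694573}$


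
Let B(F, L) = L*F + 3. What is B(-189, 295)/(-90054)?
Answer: 9292/15009 ≈ 0.61909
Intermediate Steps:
B(F, L) = 3 + F*L (B(F, L) = F*L + 3 = 3 + F*L)
B(-189, 295)/(-90054) = (3 - 189*295)/(-90054) = (3 - 55755)*(-1/90054) = -55752*(-1/90054) = 9292/15009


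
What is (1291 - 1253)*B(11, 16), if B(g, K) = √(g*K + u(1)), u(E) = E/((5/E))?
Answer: 38*√4405/5 ≈ 504.41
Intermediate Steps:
u(E) = E²/5 (u(E) = E*(E/5) = E²/5)
B(g, K) = √(⅕ + K*g) (B(g, K) = √(g*K + (⅕)*1²) = √(K*g + (⅕)*1) = √(K*g + ⅕) = √(⅕ + K*g))
(1291 - 1253)*B(11, 16) = (1291 - 1253)*(√(5 + 25*16*11)/5) = 38*(√(5 + 4400)/5) = 38*(√4405/5) = 38*√4405/5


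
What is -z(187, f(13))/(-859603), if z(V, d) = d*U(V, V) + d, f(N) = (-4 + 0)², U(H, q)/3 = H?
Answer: 8992/859603 ≈ 0.010461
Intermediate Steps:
U(H, q) = 3*H
f(N) = 16 (f(N) = (-4)² = 16)
z(V, d) = d + 3*V*d (z(V, d) = d*(3*V) + d = 3*V*d + d = d + 3*V*d)
-z(187, f(13))/(-859603) = -16*(1 + 3*187)/(-859603) = -16*(1 + 561)*(-1/859603) = -16*562*(-1/859603) = -1*8992*(-1/859603) = -8992*(-1/859603) = 8992/859603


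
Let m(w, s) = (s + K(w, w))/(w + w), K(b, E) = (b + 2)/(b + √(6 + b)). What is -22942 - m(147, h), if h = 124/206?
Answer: -33347030935/1453536 + √17/14112 ≈ -22942.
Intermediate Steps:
K(b, E) = (2 + b)/(b + √(6 + b))
h = 62/103 (h = 124*(1/206) = 62/103 ≈ 0.60194)
m(w, s) = (s + (2 + w)/(w + √(6 + w)))/(2*w) (m(w, s) = (s + (2 + w)/(w + √(6 + w)))/(w + w) = (s + (2 + w)/(w + √(6 + w)))/((2*w)) = (s + (2 + w)/(w + √(6 + w)))*(1/(2*w)) = (s + (2 + w)/(w + √(6 + w)))/(2*w))
-22942 - m(147, h) = -22942 - (2 + 147 + 62*(147 + √(6 + 147))/103)/(2*147*(147 + √(6 + 147))) = -22942 - (2 + 147 + 62*(147 + √153)/103)/(2*147*(147 + √153)) = -22942 - (2 + 147 + 62*(147 + 3*√17)/103)/(2*147*(147 + 3*√17)) = -22942 - (2 + 147 + (9114/103 + 186*√17/103))/(2*147*(147 + 3*√17)) = -22942 - (24461/103 + 186*√17/103)/(2*147*(147 + 3*√17)) = -22942 - (24461/103 + 186*√17/103)/(294*(147 + 3*√17))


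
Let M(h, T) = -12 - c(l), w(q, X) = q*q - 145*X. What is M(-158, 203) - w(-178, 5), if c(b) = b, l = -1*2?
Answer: -30969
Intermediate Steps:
l = -2
w(q, X) = q² - 145*X
M(h, T) = -10 (M(h, T) = -12 - 1*(-2) = -12 + 2 = -10)
M(-158, 203) - w(-178, 5) = -10 - ((-178)² - 145*5) = -10 - (31684 - 725) = -10 - 1*30959 = -10 - 30959 = -30969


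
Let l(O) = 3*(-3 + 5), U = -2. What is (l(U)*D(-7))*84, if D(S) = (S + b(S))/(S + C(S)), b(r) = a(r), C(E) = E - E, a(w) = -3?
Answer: 720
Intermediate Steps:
C(E) = 0
b(r) = -3
l(O) = 6 (l(O) = 3*2 = 6)
D(S) = (-3 + S)/S (D(S) = (S - 3)/(S + 0) = (-3 + S)/S)
(l(U)*D(-7))*84 = (6*((-3 - 7)/(-7)))*84 = (6*(-⅐*(-10)))*84 = (6*(10/7))*84 = (60/7)*84 = 720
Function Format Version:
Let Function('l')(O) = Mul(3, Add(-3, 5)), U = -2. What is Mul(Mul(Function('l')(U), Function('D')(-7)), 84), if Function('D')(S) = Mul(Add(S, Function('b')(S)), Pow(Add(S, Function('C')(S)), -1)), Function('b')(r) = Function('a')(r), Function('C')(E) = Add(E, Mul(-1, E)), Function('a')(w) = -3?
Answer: 720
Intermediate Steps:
Function('C')(E) = 0
Function('b')(r) = -3
Function('l')(O) = 6 (Function('l')(O) = Mul(3, 2) = 6)
Function('D')(S) = Mul(Pow(S, -1), Add(-3, S)) (Function('D')(S) = Mul(Add(S, -3), Pow(Add(S, 0), -1)) = Mul(Add(-3, S), Pow(S, -1)) = Mul(Pow(S, -1), Add(-3, S)))
Mul(Mul(Function('l')(U), Function('D')(-7)), 84) = Mul(Mul(6, Mul(Pow(-7, -1), Add(-3, -7))), 84) = Mul(Mul(6, Mul(Rational(-1, 7), -10)), 84) = Mul(Mul(6, Rational(10, 7)), 84) = Mul(Rational(60, 7), 84) = 720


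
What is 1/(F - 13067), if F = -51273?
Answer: -1/64340 ≈ -1.5542e-5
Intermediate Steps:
1/(F - 13067) = 1/(-51273 - 13067) = 1/(-64340) = -1/64340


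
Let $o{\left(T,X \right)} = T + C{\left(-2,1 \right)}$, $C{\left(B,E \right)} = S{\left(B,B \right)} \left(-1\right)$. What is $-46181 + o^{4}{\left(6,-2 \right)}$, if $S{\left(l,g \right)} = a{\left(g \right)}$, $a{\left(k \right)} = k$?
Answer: $-42085$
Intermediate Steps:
$S{\left(l,g \right)} = g$
$C{\left(B,E \right)} = - B$ ($C{\left(B,E \right)} = B \left(-1\right) = - B$)
$o{\left(T,X \right)} = 2 + T$ ($o{\left(T,X \right)} = T - -2 = T + 2 = 2 + T$)
$-46181 + o^{4}{\left(6,-2 \right)} = -46181 + \left(2 + 6\right)^{4} = -46181 + 8^{4} = -46181 + 4096 = -42085$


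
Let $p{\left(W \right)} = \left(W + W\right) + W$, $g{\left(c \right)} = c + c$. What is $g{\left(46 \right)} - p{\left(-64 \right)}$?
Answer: $284$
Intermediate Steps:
$g{\left(c \right)} = 2 c$
$p{\left(W \right)} = 3 W$ ($p{\left(W \right)} = 2 W + W = 3 W$)
$g{\left(46 \right)} - p{\left(-64 \right)} = 2 \cdot 46 - 3 \left(-64\right) = 92 - -192 = 92 + 192 = 284$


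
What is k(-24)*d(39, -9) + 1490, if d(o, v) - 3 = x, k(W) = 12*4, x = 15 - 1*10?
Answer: 1874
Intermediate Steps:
x = 5 (x = 15 - 10 = 5)
k(W) = 48
d(o, v) = 8 (d(o, v) = 3 + 5 = 8)
k(-24)*d(39, -9) + 1490 = 48*8 + 1490 = 384 + 1490 = 1874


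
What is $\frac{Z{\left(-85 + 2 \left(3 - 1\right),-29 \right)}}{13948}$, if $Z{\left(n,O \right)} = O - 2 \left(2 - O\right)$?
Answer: $- \frac{91}{13948} \approx -0.0065242$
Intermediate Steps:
$Z{\left(n,O \right)} = -4 + 3 O$ ($Z{\left(n,O \right)} = O + \left(-4 + 2 O\right) = -4 + 3 O$)
$\frac{Z{\left(-85 + 2 \left(3 - 1\right),-29 \right)}}{13948} = \frac{-4 + 3 \left(-29\right)}{13948} = \left(-4 - 87\right) \frac{1}{13948} = \left(-91\right) \frac{1}{13948} = - \frac{91}{13948}$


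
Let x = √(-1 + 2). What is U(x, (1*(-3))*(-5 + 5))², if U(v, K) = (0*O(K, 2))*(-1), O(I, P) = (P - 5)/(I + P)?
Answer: 0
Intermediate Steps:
O(I, P) = (-5 + P)/(I + P)
x = 1 (x = √1 = 1)
U(v, K) = 0 (U(v, K) = (0*((-5 + 2)/(K + 2)))*(-1) = (0*(-3/(2 + K)))*(-1) = 0*(-1) = 0)
U(x, (1*(-3))*(-5 + 5))² = 0² = 0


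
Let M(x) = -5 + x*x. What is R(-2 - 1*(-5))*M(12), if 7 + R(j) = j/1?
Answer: -556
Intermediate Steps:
M(x) = -5 + x²
R(j) = -7 + j (R(j) = -7 + j/1 = -7 + j*1 = -7 + j)
R(-2 - 1*(-5))*M(12) = (-7 + (-2 - 1*(-5)))*(-5 + 12²) = (-7 + (-2 + 5))*(-5 + 144) = (-7 + 3)*139 = -4*139 = -556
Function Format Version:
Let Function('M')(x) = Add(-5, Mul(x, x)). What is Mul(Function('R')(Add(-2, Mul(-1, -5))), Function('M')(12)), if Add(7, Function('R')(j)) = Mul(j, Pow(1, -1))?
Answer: -556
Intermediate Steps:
Function('M')(x) = Add(-5, Pow(x, 2))
Function('R')(j) = Add(-7, j) (Function('R')(j) = Add(-7, Mul(j, Pow(1, -1))) = Add(-7, Mul(j, 1)) = Add(-7, j))
Mul(Function('R')(Add(-2, Mul(-1, -5))), Function('M')(12)) = Mul(Add(-7, Add(-2, Mul(-1, -5))), Add(-5, Pow(12, 2))) = Mul(Add(-7, Add(-2, 5)), Add(-5, 144)) = Mul(Add(-7, 3), 139) = Mul(-4, 139) = -556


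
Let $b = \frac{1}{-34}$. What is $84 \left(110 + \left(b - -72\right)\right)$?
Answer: $\frac{259854}{17} \approx 15286.0$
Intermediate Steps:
$b = - \frac{1}{34} \approx -0.029412$
$84 \left(110 + \left(b - -72\right)\right) = 84 \left(110 - - \frac{2447}{34}\right) = 84 \left(110 + \left(- \frac{1}{34} + 72\right)\right) = 84 \left(110 + \frac{2447}{34}\right) = 84 \cdot \frac{6187}{34} = \frac{259854}{17}$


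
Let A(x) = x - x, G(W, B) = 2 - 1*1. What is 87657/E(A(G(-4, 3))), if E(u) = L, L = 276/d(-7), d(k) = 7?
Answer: 204533/92 ≈ 2223.2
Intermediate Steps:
G(W, B) = 1 (G(W, B) = 2 - 1 = 1)
L = 276/7 ≈ 39.429
A(x) = 0
E(u) = 276/7
87657/E(A(G(-4, 3))) = 87657/(276/7) = 87657*(7/276) = 204533/92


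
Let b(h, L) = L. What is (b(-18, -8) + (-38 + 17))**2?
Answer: 841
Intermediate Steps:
(b(-18, -8) + (-38 + 17))**2 = (-8 + (-38 + 17))**2 = (-8 - 21)**2 = (-29)**2 = 841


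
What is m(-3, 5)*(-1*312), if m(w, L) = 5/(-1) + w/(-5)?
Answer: 6864/5 ≈ 1372.8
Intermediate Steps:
m(w, L) = -5 - w/5 (m(w, L) = 5*(-1) + w*(-⅕) = -5 - w/5)
m(-3, 5)*(-1*312) = (-5 - ⅕*(-3))*(-1*312) = (-5 + ⅗)*(-312) = -22/5*(-312) = 6864/5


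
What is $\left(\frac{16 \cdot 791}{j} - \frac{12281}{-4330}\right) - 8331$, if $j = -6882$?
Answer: $- \frac{124113125749}{14899530} \approx -8330.0$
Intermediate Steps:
$\left(\frac{16 \cdot 791}{j} - \frac{12281}{-4330}\right) - 8331 = \left(\frac{16 \cdot 791}{-6882} - \frac{12281}{-4330}\right) - 8331 = \left(12656 \left(- \frac{1}{6882}\right) - - \frac{12281}{4330}\right) - 8331 = \left(- \frac{6328}{3441} + \frac{12281}{4330}\right) - 8331 = \frac{14858681}{14899530} - 8331 = - \frac{124113125749}{14899530}$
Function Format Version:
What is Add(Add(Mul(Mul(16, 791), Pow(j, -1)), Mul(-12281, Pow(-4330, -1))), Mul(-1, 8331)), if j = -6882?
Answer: Rational(-124113125749, 14899530) ≈ -8330.0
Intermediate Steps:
Add(Add(Mul(Mul(16, 791), Pow(j, -1)), Mul(-12281, Pow(-4330, -1))), Mul(-1, 8331)) = Add(Add(Mul(Mul(16, 791), Pow(-6882, -1)), Mul(-12281, Pow(-4330, -1))), Mul(-1, 8331)) = Add(Add(Mul(12656, Rational(-1, 6882)), Mul(-12281, Rational(-1, 4330))), -8331) = Add(Add(Rational(-6328, 3441), Rational(12281, 4330)), -8331) = Add(Rational(14858681, 14899530), -8331) = Rational(-124113125749, 14899530)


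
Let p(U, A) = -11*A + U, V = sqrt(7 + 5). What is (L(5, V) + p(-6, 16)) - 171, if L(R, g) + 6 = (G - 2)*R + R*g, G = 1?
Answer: -364 + 10*sqrt(3) ≈ -346.68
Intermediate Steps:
V = 2*sqrt(3) (V = sqrt(12) = 2*sqrt(3) ≈ 3.4641)
L(R, g) = -6 - R + R*g (L(R, g) = -6 + ((1 - 2)*R + R*g) = -6 + (-R + R*g) = -6 - R + R*g)
p(U, A) = U - 11*A
(L(5, V) + p(-6, 16)) - 171 = ((-6 - 1*5 + 5*(2*sqrt(3))) + (-6 - 11*16)) - 171 = ((-6 - 5 + 10*sqrt(3)) + (-6 - 176)) - 171 = ((-11 + 10*sqrt(3)) - 182) - 171 = (-193 + 10*sqrt(3)) - 171 = -364 + 10*sqrt(3)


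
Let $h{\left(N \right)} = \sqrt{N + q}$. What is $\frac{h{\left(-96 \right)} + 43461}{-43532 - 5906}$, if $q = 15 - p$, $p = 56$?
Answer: $- \frac{43461}{49438} - \frac{i \sqrt{137}}{49438} \approx -0.8791 - 0.00023676 i$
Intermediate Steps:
$q = -41$ ($q = 15 - 56 = -41$)
$h{\left(N \right)} = \sqrt{-41 + N}$ ($h{\left(N \right)} = \sqrt{N - 41} = \sqrt{-41 + N}$)
$\frac{h{\left(-96 \right)} + 43461}{-43532 - 5906} = \frac{\sqrt{-41 - 96} + 43461}{-43532 - 5906} = \frac{\sqrt{-137} + 43461}{-49438} = \left(i \sqrt{137} + 43461\right) \left(- \frac{1}{49438}\right) = \left(43461 + i \sqrt{137}\right) \left(- \frac{1}{49438}\right) = - \frac{43461}{49438} - \frac{i \sqrt{137}}{49438}$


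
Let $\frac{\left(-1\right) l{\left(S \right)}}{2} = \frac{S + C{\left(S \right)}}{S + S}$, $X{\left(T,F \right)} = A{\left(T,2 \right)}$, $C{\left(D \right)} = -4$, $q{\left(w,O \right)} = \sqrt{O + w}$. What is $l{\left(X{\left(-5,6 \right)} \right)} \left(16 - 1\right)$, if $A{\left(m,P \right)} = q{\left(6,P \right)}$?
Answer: $-15 + 15 \sqrt{2} \approx 6.2132$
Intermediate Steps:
$A{\left(m,P \right)} = \sqrt{6 + P}$ ($A{\left(m,P \right)} = \sqrt{P + 6} = \sqrt{6 + P}$)
$X{\left(T,F \right)} = 2 \sqrt{2}$ ($X{\left(T,F \right)} = \sqrt{6 + 2} = \sqrt{8} = 2 \sqrt{2}$)
$l{\left(S \right)} = - \frac{-4 + S}{S}$ ($l{\left(S \right)} = - 2 \frac{S - 4}{S + S} = - 2 \frac{-4 + S}{2 S} = - \frac{-4 + S}{S}$)
$l{\left(X{\left(-5,6 \right)} \right)} \left(16 - 1\right) = \frac{4 - 2 \sqrt{2}}{2 \sqrt{2}} \left(16 - 1\right) = \frac{\sqrt{2}}{4} \left(4 - 2 \sqrt{2}\right) 15 = \frac{\sqrt{2} \left(4 - 2 \sqrt{2}\right)}{4} \cdot 15 = \frac{15 \sqrt{2} \left(4 - 2 \sqrt{2}\right)}{4}$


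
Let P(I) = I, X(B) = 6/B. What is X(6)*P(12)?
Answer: 12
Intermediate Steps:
X(6)*P(12) = (6/6)*12 = (6*(1/6))*12 = 1*12 = 12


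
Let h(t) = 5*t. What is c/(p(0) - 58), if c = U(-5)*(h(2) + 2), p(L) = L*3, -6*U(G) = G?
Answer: -5/29 ≈ -0.17241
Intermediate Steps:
U(G) = -G/6
p(L) = 3*L
c = 10 (c = (-⅙*(-5))*(5*2 + 2) = 5*(10 + 2)/6 = (⅚)*12 = 10)
c/(p(0) - 58) = 10/(3*0 - 58) = 10/(0 - 58) = 10/(-58) = 10*(-1/58) = -5/29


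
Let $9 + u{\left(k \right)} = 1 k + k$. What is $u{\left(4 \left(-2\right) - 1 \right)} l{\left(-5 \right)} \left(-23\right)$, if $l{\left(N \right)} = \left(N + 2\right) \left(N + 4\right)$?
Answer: $1863$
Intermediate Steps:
$l{\left(N \right)} = \left(2 + N\right) \left(4 + N\right)$
$u{\left(k \right)} = -9 + 2 k$ ($u{\left(k \right)} = -9 + \left(1 k + k\right) = -9 + \left(k + k\right) = -9 + 2 k$)
$u{\left(4 \left(-2\right) - 1 \right)} l{\left(-5 \right)} \left(-23\right) = \left(-9 + 2 \left(4 \left(-2\right) - 1\right)\right) \left(8 + \left(-5\right)^{2} + 6 \left(-5\right)\right) \left(-23\right) = \left(-9 + 2 \left(-8 - 1\right)\right) \left(8 + 25 - 30\right) \left(-23\right) = \left(-9 + 2 \left(-9\right)\right) 3 \left(-23\right) = \left(-9 - 18\right) 3 \left(-23\right) = \left(-27\right) 3 \left(-23\right) = \left(-81\right) \left(-23\right) = 1863$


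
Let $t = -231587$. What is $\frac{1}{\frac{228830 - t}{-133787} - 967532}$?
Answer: $- \frac{133787}{129443664101} \approx -1.0336 \cdot 10^{-6}$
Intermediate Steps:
$\frac{1}{\frac{228830 - t}{-133787} - 967532} = \frac{1}{\frac{228830 - -231587}{-133787} - 967532} = \frac{1}{\left(228830 + 231587\right) \left(- \frac{1}{133787}\right) - 967532} = \frac{1}{460417 \left(- \frac{1}{133787}\right) - 967532} = \frac{1}{- \frac{460417}{133787} - 967532} = \frac{1}{- \frac{129443664101}{133787}} = - \frac{133787}{129443664101}$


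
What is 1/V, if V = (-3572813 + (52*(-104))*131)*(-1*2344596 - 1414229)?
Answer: 1/16092510878325 ≈ 6.2141e-14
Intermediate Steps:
V = 16092510878325 (V = (-3572813 - 5408*131)*(-2344596 - 1414229) = (-3572813 - 708448)*(-3758825) = -4281261*(-3758825) = 16092510878325)
1/V = 1/16092510878325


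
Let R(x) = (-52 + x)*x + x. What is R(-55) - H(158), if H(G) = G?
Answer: 5672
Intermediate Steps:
R(x) = x + x*(-52 + x) (R(x) = x*(-52 + x) + x = x + x*(-52 + x))
R(-55) - H(158) = -55*(-51 - 55) - 1*158 = -55*(-106) - 158 = 5830 - 158 = 5672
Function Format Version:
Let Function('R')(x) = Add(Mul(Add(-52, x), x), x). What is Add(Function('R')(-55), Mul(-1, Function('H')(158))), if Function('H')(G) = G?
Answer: 5672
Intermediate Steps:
Function('R')(x) = Add(x, Mul(x, Add(-52, x))) (Function('R')(x) = Add(Mul(x, Add(-52, x)), x) = Add(x, Mul(x, Add(-52, x))))
Add(Function('R')(-55), Mul(-1, Function('H')(158))) = Add(Mul(-55, Add(-51, -55)), Mul(-1, 158)) = Add(Mul(-55, -106), -158) = Add(5830, -158) = 5672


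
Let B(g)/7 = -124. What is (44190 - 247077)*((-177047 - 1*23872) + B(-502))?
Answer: 40939959069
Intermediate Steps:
B(g) = -868 (B(g) = 7*(-124) = -868)
(44190 - 247077)*((-177047 - 1*23872) + B(-502)) = (44190 - 247077)*((-177047 - 1*23872) - 868) = -202887*((-177047 - 23872) - 868) = -202887*(-200919 - 868) = -202887*(-201787) = 40939959069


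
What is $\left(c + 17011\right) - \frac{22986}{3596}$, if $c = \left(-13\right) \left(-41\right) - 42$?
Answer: $\frac{31457103}{1798} \approx 17496.0$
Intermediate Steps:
$c = 491$ ($c = 533 - 42 = 491$)
$\left(c + 17011\right) - \frac{22986}{3596} = \left(491 + 17011\right) - \frac{22986}{3596} = 17502 - \frac{11493}{1798} = \frac{31457103}{1798}$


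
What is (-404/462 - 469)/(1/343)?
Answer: -5318509/33 ≈ -1.6117e+5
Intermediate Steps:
(-404/462 - 469)/(1/343) = (-404*1/462 - 469)/(1/343) = (-202/231 - 469)*343 = -108541/231*343 = -5318509/33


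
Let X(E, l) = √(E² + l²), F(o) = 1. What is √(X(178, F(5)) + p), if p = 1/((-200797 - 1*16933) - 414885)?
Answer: √(-632615 + 400201738225*√31685)/632615 ≈ 13.342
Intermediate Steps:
p = -1/632615 (p = 1/((-200797 - 16933) - 414885) = 1/(-217730 - 414885) = 1/(-632615) = -1/632615 ≈ -1.5807e-6)
√(X(178, F(5)) + p) = √(√(178² + 1²) - 1/632615) = √(√(31684 + 1) - 1/632615) = √(√31685 - 1/632615) = √(-1/632615 + √31685)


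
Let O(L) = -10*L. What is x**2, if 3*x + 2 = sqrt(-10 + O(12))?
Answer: (2 - I*sqrt(130))**2/9 ≈ -14.0 - 5.0674*I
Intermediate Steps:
x = -2/3 + I*sqrt(130)/3 (x = -2/3 + sqrt(-10 - 10*12)/3 = -2/3 + sqrt(-10 - 120)/3 = -2/3 + sqrt(-130)/3 = -2/3 + (I*sqrt(130))/3 = -2/3 + I*sqrt(130)/3 ≈ -0.66667 + 3.8006*I)
x**2 = (-2/3 + I*sqrt(130)/3)**2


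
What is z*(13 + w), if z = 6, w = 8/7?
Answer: 594/7 ≈ 84.857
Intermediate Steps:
w = 8/7 (w = 8*(⅐) = 8/7 ≈ 1.1429)
z*(13 + w) = 6*(13 + 8/7) = 6*(99/7) = 594/7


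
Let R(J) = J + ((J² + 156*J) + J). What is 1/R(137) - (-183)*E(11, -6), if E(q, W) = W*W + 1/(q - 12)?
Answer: 258858076/40415 ≈ 6405.0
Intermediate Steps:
E(q, W) = W² + 1/(-12 + q)
R(J) = J² + 158*J (R(J) = J + (J² + 157*J) = J² + 158*J)
1/R(137) - (-183)*E(11, -6) = 1/(137*(158 + 137)) - (-183)*(1 - 12*(-6)² + 11*(-6)²)/(-12 + 11) = 1/(137*295) - (-183)*(1 - 12*36 + 11*36)/(-1) = 1/40415 - (-183)*(-(1 - 432 + 396)) = 1/40415 - (-183)*(-1*(-35)) = 1/40415 - (-183)*35 = 1/40415 - 1*(-6405) = 1/40415 + 6405 = 258858076/40415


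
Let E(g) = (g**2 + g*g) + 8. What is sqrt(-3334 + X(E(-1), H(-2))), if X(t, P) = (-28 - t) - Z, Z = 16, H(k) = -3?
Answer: 22*I*sqrt(7) ≈ 58.207*I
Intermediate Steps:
E(g) = 8 + 2*g**2 (E(g) = (g**2 + g**2) + 8 = 2*g**2 + 8 = 8 + 2*g**2)
X(t, P) = -44 - t (X(t, P) = (-28 - t) - 1*16 = (-28 - t) - 16 = -44 - t)
sqrt(-3334 + X(E(-1), H(-2))) = sqrt(-3334 + (-44 - (8 + 2*(-1)**2))) = sqrt(-3334 + (-44 - (8 + 2*1))) = sqrt(-3334 + (-44 - (8 + 2))) = sqrt(-3334 + (-44 - 1*10)) = sqrt(-3334 + (-44 - 10)) = sqrt(-3334 - 54) = sqrt(-3388) = 22*I*sqrt(7)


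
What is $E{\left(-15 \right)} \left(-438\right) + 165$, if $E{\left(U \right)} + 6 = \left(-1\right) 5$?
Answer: $4983$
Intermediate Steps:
$E{\left(U \right)} = -11$ ($E{\left(U \right)} = -6 - 5 = -11$)
$E{\left(-15 \right)} \left(-438\right) + 165 = \left(-11\right) \left(-438\right) + 165 = 4818 + 165 = 4983$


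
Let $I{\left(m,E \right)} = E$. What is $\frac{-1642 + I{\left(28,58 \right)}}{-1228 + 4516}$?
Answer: $- \frac{66}{137} \approx -0.48175$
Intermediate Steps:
$\frac{-1642 + I{\left(28,58 \right)}}{-1228 + 4516} = \frac{-1642 + 58}{-1228 + 4516} = - \frac{1584}{3288} = \left(-1584\right) \frac{1}{3288} = - \frac{66}{137}$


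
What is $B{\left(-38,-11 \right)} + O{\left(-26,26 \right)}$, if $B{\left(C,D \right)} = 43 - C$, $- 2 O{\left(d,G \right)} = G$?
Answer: $68$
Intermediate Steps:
$O{\left(d,G \right)} = - \frac{G}{2}$
$B{\left(-38,-11 \right)} + O{\left(-26,26 \right)} = \left(43 - -38\right) - 13 = \left(43 + 38\right) - 13 = 81 - 13 = 68$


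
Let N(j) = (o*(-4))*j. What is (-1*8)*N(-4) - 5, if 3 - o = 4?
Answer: 123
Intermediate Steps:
o = -1 (o = 3 - 1*4 = 3 - 4 = -1)
N(j) = 4*j (N(j) = (-1*(-4))*j = 4*j)
(-1*8)*N(-4) - 5 = (-1*8)*(4*(-4)) - 5 = -8*(-16) - 5 = 128 - 5 = 123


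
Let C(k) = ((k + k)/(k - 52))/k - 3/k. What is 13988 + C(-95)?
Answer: 195342671/13965 ≈ 13988.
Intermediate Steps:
C(k) = -3/k + 2/(-52 + k) (C(k) = ((2*k)/(-52 + k))/k - 3/k = (2*k/(-52 + k))/k - 3/k = 2/(-52 + k) - 3/k = -3/k + 2/(-52 + k))
13988 + C(-95) = 13988 + (156 - 1*(-95))/((-95)*(-52 - 95)) = 13988 - 1/95*(156 + 95)/(-147) = 13988 - 1/95*(-1/147)*251 = 13988 + 251/13965 = 195342671/13965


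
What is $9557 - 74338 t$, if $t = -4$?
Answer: $306909$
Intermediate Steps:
$9557 - 74338 t = 9557 - -297352 = 9557 + 297352 = 306909$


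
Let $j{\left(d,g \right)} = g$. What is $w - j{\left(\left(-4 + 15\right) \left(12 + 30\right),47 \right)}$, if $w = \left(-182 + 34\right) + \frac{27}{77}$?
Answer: $- \frac{14988}{77} \approx -194.65$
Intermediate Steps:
$w = - \frac{11369}{77}$ ($w = -148 + 27 \cdot \frac{1}{77} = -148 + \frac{27}{77} = - \frac{11369}{77} \approx -147.65$)
$w - j{\left(\left(-4 + 15\right) \left(12 + 30\right),47 \right)} = - \frac{11369}{77} - 47 = - \frac{14988}{77}$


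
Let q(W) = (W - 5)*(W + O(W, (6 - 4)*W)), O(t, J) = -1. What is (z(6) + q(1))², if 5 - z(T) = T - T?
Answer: 25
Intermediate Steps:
z(T) = 5 (z(T) = 5 - (T - T) = 5 - 1*0 = 5 + 0 = 5)
q(W) = (-1 + W)*(-5 + W) (q(W) = (W - 5)*(W - 1) = (-5 + W)*(-1 + W) = (-1 + W)*(-5 + W))
(z(6) + q(1))² = (5 + (5 + 1² - 6*1))² = (5 + (5 + 1 - 6))² = (5 + 0)² = 5² = 25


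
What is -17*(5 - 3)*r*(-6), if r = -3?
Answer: -612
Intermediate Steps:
-17*(5 - 3)*r*(-6) = -17*(5 - 3)*(-3)*(-6) = -34*(-3)*(-6) = -17*(-6)*(-6) = 102*(-6) = -612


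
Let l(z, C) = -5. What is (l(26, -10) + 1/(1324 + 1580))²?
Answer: 210801361/8433216 ≈ 24.997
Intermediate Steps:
(l(26, -10) + 1/(1324 + 1580))² = (-5 + 1/(1324 + 1580))² = (-5 + 1/2904)² = (-14519/2904)² = 210801361/8433216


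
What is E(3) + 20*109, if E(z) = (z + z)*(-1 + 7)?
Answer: 2216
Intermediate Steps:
E(z) = 12*z (E(z) = (2*z)*6 = 12*z)
E(3) + 20*109 = 12*3 + 20*109 = 36 + 2180 = 2216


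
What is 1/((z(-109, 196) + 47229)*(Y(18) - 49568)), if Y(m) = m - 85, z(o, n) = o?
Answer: -1/2338801200 ≈ -4.2757e-10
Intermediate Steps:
Y(m) = -85 + m
1/((z(-109, 196) + 47229)*(Y(18) - 49568)) = 1/((-109 + 47229)*((-85 + 18) - 49568)) = 1/(47120*(-67 - 49568)) = 1/(47120*(-49635)) = 1/(-2338801200) = -1/2338801200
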